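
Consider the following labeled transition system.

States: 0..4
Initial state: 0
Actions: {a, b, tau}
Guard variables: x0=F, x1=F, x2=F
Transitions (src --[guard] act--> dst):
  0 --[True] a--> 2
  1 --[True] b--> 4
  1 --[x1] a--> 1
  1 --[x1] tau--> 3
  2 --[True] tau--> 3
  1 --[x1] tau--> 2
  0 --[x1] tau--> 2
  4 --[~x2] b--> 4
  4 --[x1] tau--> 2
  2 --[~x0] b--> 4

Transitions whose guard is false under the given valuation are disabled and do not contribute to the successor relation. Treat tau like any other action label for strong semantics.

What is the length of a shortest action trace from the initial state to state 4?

Answer: 2

Trace:
Layered search for 4:
  depth 0: {0}
  depth 1: {2}
  depth 2: {3,4}
4 enters at depth 2; path a·b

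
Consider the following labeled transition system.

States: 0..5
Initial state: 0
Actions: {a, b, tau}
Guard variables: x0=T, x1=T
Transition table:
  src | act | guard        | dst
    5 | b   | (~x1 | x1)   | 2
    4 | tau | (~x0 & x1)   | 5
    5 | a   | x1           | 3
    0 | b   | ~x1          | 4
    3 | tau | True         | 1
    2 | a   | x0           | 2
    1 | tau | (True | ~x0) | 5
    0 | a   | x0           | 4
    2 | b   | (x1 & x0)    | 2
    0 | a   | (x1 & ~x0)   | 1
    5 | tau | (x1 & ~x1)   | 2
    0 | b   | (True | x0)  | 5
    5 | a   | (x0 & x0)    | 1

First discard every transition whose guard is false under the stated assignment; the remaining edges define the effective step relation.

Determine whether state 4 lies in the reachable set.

Answer: REACHABLE

Analysis:
Guard filter leaves 9 enabled edge(s).
depth 0: {0}
depth 1: {4,5}  now seen {0,4,5}
depth 2: {1,2,3}  now seen {0,1,2,3,4,5}
Reach set: {0,1,2,3,4,5}
Path to 4: a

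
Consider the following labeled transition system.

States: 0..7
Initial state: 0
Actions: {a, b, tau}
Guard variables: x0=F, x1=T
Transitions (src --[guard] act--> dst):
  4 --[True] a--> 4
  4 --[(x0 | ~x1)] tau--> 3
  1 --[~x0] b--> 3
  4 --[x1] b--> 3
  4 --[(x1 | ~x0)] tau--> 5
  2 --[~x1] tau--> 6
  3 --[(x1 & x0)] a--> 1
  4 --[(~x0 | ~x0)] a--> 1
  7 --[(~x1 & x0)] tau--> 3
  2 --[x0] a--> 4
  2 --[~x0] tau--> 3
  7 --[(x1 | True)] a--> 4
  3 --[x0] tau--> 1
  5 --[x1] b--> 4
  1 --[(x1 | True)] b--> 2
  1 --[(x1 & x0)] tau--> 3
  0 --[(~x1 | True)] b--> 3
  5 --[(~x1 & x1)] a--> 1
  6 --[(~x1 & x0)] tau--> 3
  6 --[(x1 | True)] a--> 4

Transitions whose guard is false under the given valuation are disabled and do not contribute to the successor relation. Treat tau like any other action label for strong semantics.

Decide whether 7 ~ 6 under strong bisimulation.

Refine partition for ~:
  P[0] = {{0,1,2,3,4,5,6,7}}
  P[1] = {{0,1,5},{2},{3},{4},{6,7}}
  P[2] = {{0},{1},{2},{3},{4},{5},{6,7}}
stable after 3 split(s): 7 block(s)
7∈{6,7}, 6∈{6,7}

Answer: BISIMILAR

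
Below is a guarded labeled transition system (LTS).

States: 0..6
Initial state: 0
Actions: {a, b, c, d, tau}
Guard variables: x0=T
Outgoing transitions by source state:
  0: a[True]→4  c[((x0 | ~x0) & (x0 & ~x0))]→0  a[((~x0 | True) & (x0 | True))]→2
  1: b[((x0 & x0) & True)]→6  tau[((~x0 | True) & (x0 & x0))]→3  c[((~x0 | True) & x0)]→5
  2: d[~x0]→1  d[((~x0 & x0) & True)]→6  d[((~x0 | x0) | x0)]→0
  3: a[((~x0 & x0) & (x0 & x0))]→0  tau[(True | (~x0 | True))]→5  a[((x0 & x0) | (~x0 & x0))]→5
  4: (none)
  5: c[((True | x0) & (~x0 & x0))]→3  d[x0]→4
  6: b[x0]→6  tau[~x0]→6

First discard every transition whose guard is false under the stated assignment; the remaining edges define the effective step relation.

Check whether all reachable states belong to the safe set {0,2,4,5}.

Answer: INVARIANT HOLDS

Trace:
Inv-set: {0,2,4,5}
Reachable = {0,2,4}
  0: ✓
  2: ✓
  4: ✓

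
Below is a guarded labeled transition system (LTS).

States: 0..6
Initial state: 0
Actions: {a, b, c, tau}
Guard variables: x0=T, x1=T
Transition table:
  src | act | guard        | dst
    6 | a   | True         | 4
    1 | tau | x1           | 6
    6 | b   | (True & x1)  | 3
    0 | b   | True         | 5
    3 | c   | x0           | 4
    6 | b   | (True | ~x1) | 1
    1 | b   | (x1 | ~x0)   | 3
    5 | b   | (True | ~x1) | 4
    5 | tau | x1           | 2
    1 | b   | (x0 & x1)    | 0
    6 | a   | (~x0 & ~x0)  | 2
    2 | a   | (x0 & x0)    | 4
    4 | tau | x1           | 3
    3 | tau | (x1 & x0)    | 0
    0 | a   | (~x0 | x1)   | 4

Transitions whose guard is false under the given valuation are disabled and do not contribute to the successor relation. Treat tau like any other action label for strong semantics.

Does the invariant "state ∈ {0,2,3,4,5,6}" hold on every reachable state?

Inv-set: {0,2,3,4,5,6}
Reach set: {0,2,3,4,5}
  0: safe
  2: safe
  3: safe
  4: safe
  5: safe

Answer: INVARIANT HOLDS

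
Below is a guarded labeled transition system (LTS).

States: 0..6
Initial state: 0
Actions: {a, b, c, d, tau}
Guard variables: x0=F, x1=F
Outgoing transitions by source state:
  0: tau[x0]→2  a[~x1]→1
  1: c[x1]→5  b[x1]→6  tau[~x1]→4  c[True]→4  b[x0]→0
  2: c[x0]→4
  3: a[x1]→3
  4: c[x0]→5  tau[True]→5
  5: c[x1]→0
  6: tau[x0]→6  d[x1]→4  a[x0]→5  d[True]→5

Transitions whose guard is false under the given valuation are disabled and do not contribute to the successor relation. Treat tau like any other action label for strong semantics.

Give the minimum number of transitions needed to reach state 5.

BFS to 5:
  Layer 0: {0}
  Layer 1: {1}
  Layer 2: {4}
  Layer 3: {5}
5 enters at depth 3; path a·c·tau

Answer: 3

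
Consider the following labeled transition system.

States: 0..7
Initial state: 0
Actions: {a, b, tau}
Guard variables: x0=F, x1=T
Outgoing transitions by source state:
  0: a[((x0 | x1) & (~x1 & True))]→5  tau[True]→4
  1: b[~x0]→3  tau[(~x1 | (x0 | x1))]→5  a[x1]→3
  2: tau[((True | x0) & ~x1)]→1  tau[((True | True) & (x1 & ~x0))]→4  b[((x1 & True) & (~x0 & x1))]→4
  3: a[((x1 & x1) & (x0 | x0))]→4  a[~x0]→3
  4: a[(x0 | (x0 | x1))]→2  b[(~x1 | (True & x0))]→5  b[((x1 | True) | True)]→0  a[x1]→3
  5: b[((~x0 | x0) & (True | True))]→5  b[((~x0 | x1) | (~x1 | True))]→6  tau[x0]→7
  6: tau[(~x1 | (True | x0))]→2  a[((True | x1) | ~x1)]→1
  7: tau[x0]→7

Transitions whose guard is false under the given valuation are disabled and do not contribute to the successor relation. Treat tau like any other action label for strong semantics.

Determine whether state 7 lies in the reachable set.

Answer: UNREACHABLE

Trace:
14 transition(s) survive guard evaluation.
L0 = {0}
L1 = {4}  now seen {0,4}
L2 = {2,3}  now seen {0,2,3,4}
R = {0,2,3,4}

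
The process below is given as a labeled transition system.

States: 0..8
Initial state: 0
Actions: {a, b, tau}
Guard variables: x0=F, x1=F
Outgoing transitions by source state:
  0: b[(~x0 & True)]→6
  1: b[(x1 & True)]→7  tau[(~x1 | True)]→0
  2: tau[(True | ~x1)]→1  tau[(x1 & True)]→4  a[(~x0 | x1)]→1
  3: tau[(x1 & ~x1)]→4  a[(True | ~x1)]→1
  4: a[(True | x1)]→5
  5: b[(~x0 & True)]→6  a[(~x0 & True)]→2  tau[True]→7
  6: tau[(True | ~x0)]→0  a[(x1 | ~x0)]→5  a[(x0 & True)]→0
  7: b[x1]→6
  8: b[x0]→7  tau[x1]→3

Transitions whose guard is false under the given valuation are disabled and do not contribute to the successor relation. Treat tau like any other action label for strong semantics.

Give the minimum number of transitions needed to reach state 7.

Answer: 3

Working:
Layered search for 7:
  Layer 0: {0}
  Layer 1: {6}
  Layer 2: {5}
  Layer 3: {2,7}
depth(7)=3, e.g. b·a·tau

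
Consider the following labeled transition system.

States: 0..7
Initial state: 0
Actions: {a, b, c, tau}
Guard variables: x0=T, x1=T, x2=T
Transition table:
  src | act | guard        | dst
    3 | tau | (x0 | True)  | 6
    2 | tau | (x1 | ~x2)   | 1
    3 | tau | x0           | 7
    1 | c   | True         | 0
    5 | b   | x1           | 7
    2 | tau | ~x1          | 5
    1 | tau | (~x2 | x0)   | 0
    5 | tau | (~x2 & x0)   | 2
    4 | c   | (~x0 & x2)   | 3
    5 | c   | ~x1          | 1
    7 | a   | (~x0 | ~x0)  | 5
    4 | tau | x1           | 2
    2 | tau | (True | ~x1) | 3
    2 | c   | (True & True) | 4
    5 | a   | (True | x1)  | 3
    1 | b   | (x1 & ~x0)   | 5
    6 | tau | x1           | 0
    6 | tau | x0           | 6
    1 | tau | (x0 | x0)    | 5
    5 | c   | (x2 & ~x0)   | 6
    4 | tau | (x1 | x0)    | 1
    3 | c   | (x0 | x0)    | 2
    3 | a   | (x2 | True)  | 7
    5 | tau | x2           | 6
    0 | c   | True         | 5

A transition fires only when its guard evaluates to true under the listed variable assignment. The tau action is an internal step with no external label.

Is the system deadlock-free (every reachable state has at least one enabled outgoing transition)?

Answer: DEADLOCK at state 7

Working:
Reachable = {0,1,2,3,4,5,6,7}
  0: c→5  [1 out]
  1: c→0  tau→0  tau→5  [3 out]
  2: c→4  tau→1  tau→3  [3 out]
  3: a→7  c→2  tau→6  tau→7  [4 out]
  4: tau→1  tau→2  [2 out]
  5: a→3  b→7  tau→6  [3 out]
  6: tau→0  tau→6  [2 out]
  7: ∅  [no exit]
trace reaching 7: c·b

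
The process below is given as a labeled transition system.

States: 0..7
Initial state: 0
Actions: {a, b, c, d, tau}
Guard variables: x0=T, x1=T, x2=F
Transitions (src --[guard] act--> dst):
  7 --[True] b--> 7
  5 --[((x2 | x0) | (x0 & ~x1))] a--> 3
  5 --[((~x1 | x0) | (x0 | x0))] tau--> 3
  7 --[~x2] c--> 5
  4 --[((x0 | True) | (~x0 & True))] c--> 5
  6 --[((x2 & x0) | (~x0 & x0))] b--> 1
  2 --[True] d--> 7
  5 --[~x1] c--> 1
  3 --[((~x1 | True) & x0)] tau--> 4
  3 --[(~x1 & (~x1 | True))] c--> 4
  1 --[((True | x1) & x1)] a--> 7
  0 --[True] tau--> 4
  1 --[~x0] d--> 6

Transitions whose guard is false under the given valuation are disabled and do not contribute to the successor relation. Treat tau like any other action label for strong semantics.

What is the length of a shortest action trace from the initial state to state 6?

Layered search for 6:
  depth 0: {0}
  depth 1: {4}
  depth 2: {5}
  depth 3: {3}
6 never appears.

Answer: UNREACHABLE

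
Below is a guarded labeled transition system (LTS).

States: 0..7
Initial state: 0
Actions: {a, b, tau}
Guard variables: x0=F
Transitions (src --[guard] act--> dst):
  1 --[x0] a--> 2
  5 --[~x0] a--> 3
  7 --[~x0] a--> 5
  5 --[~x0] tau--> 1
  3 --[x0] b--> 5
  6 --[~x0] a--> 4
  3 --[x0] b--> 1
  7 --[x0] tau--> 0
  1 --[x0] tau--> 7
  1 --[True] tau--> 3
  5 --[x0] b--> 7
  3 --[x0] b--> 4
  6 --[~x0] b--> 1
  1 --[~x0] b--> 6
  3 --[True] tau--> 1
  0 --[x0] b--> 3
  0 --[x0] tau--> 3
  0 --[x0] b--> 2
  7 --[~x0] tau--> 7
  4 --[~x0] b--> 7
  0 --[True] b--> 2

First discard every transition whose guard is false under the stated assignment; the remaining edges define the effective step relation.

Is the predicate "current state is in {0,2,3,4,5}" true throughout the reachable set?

Inv-set: {0,2,3,4,5}
R = {0,2}
  0: ok
  2: ok

Answer: INVARIANT HOLDS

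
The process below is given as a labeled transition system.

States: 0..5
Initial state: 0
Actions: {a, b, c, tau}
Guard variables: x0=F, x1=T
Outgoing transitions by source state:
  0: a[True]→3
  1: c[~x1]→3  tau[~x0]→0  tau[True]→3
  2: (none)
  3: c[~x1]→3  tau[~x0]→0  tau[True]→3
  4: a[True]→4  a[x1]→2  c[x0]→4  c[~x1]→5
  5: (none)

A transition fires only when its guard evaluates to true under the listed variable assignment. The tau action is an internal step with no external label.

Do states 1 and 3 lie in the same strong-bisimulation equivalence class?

Bisimulation quotient by refinement:
  round 0: {{0,1,2,3,4,5}}
  round 1: {{0,4},{1,3},{2,5}}
  round 2: {{0},{1,3},{2,5},{4}}
Fixed point at round 3; 4 class(es).
1∈{1,3}, 3∈{1,3}

Answer: BISIMILAR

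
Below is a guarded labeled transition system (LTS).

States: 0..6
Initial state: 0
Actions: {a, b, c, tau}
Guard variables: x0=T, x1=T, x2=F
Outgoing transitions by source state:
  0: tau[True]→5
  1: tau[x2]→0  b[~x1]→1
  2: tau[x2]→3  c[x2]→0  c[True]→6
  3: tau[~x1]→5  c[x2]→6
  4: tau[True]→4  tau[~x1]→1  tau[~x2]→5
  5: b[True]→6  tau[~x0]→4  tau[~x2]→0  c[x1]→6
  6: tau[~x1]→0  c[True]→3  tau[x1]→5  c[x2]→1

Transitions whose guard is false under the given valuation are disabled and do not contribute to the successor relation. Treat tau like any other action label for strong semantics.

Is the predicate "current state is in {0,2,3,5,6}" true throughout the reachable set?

Answer: INVARIANT HOLDS

Analysis:
Safe = {0,2,3,5,6}
Reachable = {0,3,5,6}
  0: safe
  3: safe
  5: safe
  6: safe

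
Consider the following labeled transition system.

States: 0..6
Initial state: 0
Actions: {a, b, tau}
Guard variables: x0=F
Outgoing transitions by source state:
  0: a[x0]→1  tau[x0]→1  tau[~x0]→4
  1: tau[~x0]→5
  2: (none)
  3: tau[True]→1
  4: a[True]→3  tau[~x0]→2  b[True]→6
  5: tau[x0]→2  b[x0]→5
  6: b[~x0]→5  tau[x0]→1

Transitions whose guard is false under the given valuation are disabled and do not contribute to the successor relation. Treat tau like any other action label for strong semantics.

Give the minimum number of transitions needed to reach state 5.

Answer: 3

Working:
Breadth-first toward 5:
  L0 = {0}
  L1 = {4}
  L2 = {2,3,6}
  L3 = {1,5}
depth(5)=3, e.g. tau·b·b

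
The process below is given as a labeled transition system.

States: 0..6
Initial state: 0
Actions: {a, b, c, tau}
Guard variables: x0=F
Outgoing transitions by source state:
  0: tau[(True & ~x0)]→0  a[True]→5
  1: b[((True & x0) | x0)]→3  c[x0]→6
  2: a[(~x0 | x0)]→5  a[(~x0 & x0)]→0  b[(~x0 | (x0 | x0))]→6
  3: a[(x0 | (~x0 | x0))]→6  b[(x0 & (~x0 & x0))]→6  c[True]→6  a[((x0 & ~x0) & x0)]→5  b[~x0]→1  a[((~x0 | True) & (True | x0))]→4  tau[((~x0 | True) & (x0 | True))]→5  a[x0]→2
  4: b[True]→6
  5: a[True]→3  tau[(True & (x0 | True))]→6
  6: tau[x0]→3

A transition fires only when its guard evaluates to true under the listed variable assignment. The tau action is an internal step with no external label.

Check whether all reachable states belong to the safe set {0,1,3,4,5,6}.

Answer: INVARIANT HOLDS

Working:
Allowed set {0,1,3,4,5,6}
Reachable = {0,1,3,4,5,6}
  0: ok
  1: ok
  3: ok
  4: ok
  5: ok
  6: ok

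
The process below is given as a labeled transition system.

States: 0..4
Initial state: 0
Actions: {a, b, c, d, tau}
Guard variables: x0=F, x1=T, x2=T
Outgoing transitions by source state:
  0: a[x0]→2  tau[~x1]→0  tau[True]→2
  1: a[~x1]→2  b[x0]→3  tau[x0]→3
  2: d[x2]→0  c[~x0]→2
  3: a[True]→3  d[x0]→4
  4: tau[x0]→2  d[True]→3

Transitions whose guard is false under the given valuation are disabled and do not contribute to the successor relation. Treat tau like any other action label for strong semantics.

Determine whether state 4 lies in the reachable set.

Guard filter leaves 5 enabled edge(s).
Layer 0: {0}
Layer 1: {2}  total {0,2}
Reach set: {0,2}

Answer: UNREACHABLE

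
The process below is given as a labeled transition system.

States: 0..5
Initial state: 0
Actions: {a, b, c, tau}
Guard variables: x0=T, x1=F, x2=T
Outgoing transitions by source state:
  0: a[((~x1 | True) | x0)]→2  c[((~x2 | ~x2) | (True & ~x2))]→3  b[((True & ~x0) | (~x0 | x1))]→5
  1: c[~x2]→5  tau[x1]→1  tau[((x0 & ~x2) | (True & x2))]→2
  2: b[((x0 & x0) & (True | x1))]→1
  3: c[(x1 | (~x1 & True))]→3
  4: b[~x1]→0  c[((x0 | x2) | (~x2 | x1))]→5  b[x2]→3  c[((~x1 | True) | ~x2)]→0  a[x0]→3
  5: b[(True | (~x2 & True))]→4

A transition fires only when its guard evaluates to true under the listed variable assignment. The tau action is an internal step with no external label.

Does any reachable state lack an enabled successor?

Answer: DEADLOCK-FREE

Working:
Reachable = {0,1,2}
  0: a→2  [deg 1]
  1: tau→2  [deg 1]
  2: b→1  [deg 1]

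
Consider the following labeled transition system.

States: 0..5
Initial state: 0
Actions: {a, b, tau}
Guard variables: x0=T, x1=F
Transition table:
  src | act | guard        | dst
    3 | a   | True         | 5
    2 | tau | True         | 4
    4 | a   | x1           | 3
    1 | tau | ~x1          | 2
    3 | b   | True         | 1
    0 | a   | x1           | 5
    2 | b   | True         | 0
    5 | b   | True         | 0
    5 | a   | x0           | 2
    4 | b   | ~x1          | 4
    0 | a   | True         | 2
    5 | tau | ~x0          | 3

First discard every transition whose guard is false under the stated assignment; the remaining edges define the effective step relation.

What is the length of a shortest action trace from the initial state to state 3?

BFS to 3:
  depth 0: {0}
  depth 1: {2}
  depth 2: {4}
3 never appears.

Answer: UNREACHABLE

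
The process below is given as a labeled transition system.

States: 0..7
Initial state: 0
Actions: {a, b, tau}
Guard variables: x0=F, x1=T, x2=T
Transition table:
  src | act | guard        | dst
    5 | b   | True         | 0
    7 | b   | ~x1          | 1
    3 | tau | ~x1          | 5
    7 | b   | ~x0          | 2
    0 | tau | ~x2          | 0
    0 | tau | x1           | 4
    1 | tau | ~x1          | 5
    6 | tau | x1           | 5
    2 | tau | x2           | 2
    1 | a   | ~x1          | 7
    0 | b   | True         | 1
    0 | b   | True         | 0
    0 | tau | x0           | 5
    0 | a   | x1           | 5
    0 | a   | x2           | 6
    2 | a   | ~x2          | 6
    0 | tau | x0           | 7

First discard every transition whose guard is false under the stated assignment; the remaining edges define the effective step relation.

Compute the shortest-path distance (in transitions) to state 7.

Answer: UNREACHABLE

Analysis:
Breadth-first toward 7:
  Layer 0: {0}
  Layer 1: {1,4,5,6}
7 never appears.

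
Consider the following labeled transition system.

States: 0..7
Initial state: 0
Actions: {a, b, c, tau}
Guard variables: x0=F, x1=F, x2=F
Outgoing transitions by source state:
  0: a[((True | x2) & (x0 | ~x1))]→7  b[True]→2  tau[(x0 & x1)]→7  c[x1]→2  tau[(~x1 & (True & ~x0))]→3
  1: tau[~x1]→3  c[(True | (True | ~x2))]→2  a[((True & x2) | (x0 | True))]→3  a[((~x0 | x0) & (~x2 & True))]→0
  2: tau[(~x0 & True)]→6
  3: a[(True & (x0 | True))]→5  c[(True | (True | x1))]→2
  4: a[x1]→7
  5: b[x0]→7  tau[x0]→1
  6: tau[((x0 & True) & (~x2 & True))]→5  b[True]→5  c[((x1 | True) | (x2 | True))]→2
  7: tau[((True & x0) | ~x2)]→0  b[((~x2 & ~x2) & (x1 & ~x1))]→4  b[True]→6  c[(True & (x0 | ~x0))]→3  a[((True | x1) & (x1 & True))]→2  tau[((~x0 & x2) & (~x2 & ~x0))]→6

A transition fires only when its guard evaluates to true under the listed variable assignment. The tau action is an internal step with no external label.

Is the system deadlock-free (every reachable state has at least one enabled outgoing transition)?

Answer: DEADLOCK at state 5

Analysis:
Reachable = {0,2,3,5,6,7}
  0: a→7  b→2  tau→3  [3 out]
  2: tau→6  [1 out]
  3: a→5  c→2  [2 out]
  5: ∅  [deadlock]
  6: b→5  c→2  [2 out]
  7: b→6  c→3  tau→0  [3 out]
trace reaching 5: tau·a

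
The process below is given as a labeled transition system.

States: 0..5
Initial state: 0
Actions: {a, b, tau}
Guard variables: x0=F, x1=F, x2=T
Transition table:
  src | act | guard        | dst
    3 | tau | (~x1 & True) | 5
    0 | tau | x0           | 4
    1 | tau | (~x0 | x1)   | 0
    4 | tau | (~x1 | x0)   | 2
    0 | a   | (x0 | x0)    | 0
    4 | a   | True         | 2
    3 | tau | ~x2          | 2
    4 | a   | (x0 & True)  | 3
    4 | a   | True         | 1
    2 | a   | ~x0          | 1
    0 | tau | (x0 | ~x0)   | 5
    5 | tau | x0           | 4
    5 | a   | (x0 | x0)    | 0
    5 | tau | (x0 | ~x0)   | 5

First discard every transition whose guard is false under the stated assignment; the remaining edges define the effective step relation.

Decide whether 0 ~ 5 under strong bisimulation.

Answer: BISIMILAR

Working:
Refine partition for ~:
  π0 = {{0,1,2,3,4,5}}
  π1 = {{0,1,3,5},{2},{4}}
3 equivalence class(es) (converged in 2)
class of 0: {0,1,3,5}; class of 5: {0,1,3,5}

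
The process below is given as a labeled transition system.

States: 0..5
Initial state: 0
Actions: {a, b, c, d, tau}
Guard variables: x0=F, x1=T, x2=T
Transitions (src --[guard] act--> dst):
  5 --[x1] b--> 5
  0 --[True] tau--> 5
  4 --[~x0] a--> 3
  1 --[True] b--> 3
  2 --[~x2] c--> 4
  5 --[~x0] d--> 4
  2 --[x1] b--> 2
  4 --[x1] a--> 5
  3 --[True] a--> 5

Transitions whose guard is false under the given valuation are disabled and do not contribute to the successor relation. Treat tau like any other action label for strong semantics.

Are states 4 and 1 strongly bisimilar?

Refine partition for ~:
  P[0] = {{0,1,2,3,4,5}}
  P[1] = {{0},{1,2},{3,4},{5}}
  P[2] = {{0},{1},{2},{3},{4},{5}}
6 equivalence class(es) (converged in 3)
class of 4: {4}; class of 1: {1}

Answer: NOT BISIMILAR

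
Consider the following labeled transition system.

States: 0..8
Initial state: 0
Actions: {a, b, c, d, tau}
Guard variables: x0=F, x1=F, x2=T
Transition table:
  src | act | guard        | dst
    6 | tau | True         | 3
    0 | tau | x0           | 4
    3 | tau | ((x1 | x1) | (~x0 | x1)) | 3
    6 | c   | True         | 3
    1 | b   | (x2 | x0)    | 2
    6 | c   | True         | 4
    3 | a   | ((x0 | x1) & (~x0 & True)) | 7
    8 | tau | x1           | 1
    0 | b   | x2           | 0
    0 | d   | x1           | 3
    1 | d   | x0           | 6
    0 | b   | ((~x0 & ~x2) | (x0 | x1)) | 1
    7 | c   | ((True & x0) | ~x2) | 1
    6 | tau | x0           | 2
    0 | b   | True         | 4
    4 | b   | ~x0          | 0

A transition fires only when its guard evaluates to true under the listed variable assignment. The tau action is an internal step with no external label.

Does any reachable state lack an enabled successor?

R = {0,4}
  0: b→0  b→4  [2 out]
  4: b→0  [1 out]

Answer: DEADLOCK-FREE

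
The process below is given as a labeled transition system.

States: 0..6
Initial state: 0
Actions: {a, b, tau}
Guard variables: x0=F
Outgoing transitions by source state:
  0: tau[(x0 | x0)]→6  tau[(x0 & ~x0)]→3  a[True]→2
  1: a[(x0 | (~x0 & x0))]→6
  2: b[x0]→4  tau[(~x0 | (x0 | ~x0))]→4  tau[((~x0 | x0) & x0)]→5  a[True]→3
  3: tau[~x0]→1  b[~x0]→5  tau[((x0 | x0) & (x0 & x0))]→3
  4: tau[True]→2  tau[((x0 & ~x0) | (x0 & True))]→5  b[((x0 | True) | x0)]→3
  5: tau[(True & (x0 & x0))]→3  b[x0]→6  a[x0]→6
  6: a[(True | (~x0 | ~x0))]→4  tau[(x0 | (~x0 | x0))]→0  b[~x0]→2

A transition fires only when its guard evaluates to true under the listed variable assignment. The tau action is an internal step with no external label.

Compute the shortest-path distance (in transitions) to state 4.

Breadth-first toward 4:
  Layer 0: {0}
  Layer 1: {2}
  Layer 2: {3,4}
first hit 4 at d=2 via a·tau

Answer: 2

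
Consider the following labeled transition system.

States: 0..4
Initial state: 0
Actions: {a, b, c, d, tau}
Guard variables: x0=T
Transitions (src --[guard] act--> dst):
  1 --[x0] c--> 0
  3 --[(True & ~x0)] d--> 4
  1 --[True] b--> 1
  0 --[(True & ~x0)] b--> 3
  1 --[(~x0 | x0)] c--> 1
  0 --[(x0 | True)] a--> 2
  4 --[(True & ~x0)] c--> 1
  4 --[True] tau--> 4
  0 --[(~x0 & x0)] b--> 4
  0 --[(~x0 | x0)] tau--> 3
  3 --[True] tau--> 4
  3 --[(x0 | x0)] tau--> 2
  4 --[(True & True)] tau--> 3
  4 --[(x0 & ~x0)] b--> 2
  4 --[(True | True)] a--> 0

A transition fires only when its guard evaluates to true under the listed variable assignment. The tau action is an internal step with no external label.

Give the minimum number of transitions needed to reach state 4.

Breadth-first toward 4:
  L0 = {0}
  L1 = {2,3}
  L2 = {4}
first hit 4 at d=2 via tau·tau

Answer: 2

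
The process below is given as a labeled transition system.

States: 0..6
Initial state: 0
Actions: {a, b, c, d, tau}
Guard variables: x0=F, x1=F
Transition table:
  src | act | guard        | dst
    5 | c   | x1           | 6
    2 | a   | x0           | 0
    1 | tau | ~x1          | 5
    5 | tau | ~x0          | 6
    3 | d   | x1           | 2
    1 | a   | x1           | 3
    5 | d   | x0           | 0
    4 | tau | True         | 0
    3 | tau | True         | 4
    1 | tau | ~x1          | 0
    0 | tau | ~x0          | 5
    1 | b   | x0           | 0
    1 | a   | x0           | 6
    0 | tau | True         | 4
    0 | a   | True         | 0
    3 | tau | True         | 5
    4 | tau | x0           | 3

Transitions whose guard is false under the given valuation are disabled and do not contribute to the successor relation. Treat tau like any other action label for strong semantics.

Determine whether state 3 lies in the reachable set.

After dropping false guards: 9 live edges.
L0 = {0}
L1 = {4,5}  now seen {0,4,5}
L2 = {6}  now seen {0,4,5,6}
Reach set: {0,4,5,6}

Answer: UNREACHABLE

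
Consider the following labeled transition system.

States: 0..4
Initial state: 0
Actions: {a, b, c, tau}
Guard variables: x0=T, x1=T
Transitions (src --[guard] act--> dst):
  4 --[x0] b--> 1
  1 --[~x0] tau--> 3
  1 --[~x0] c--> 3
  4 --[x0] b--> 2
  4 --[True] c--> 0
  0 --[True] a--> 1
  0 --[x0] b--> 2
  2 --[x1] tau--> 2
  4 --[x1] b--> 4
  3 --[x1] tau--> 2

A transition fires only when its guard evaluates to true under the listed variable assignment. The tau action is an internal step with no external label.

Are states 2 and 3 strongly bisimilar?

Answer: BISIMILAR

Analysis:
Compute ~ classes (split until stable):
  round 0: {{0,1,2,3,4}}
  round 1: {{0},{1},{2,3},{4}}
Fixed point at round 2; 4 class(es).
class of 2: {2,3}; class of 3: {2,3}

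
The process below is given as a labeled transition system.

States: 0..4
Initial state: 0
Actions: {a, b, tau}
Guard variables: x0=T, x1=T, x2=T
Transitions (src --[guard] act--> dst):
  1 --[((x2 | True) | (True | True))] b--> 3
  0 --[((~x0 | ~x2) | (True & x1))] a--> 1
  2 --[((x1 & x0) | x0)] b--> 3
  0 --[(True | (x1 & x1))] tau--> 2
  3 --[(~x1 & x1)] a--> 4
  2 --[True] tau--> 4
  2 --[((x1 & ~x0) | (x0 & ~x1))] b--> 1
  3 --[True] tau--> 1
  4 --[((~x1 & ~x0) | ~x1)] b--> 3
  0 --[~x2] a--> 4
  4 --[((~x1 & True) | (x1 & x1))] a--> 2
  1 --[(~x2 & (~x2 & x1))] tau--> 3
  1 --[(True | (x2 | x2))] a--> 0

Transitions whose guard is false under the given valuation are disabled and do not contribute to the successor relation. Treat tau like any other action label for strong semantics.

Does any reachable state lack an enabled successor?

R = {0,1,2,3,4}
  0: a→1  tau→2  [2 exit(s)]
  1: a→0  b→3  [2 exit(s)]
  2: b→3  tau→4  [2 exit(s)]
  3: tau→1  [1 exit(s)]
  4: a→2  [1 exit(s)]

Answer: DEADLOCK-FREE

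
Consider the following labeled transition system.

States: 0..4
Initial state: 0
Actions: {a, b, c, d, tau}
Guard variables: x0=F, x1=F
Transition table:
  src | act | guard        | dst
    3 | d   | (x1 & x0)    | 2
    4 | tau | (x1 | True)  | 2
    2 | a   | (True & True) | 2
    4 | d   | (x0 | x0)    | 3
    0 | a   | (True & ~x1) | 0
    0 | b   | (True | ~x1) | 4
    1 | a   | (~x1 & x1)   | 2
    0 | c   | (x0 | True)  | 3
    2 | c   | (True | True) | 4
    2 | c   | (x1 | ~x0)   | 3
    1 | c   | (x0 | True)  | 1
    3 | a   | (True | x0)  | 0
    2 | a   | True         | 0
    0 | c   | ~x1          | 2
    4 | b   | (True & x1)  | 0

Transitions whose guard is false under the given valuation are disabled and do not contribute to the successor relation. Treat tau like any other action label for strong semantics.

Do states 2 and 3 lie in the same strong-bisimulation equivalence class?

Bisimulation quotient by refinement:
  P[0] = {{0,1,2,3,4}}
  P[1] = {{0},{1},{2},{3},{4}}
Fixed point at round 2; 5 class(es).
[2]={2}  [3]={3}

Answer: NOT BISIMILAR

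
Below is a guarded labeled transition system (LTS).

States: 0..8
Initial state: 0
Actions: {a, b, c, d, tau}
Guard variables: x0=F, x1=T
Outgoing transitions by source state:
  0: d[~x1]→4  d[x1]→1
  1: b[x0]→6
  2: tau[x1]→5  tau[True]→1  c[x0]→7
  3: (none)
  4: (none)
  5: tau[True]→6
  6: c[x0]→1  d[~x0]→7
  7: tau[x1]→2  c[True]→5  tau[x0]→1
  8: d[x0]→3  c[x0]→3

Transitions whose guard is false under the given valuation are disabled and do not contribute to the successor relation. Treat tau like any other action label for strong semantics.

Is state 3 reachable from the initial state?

7 transition(s) survive guard evaluation.
Layer 0: {0}
Layer 1: {1}  now seen {0,1}
Reach set: {0,1}

Answer: UNREACHABLE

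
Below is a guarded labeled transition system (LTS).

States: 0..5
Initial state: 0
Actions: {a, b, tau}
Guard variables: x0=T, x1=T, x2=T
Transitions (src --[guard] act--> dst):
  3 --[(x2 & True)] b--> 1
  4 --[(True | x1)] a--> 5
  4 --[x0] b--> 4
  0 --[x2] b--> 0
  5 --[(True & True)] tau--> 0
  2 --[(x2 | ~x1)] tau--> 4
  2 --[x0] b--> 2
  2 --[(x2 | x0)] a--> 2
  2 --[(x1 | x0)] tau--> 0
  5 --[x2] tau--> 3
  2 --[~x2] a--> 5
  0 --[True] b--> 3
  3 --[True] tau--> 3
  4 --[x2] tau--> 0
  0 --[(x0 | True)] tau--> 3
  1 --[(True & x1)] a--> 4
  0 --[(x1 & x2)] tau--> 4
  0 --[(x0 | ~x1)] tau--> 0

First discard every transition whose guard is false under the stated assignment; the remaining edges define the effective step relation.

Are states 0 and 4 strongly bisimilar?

Answer: NOT BISIMILAR

Working:
Refine partition for ~:
  π0 = {{0,1,2,3,4,5}}
  π1 = {{0,3},{1},{2,4},{5}}
  π2 = {{0},{1},{2},{3},{4},{5}}
6 equivalence class(es) (converged in 3)
class of 0: {0}; class of 4: {4}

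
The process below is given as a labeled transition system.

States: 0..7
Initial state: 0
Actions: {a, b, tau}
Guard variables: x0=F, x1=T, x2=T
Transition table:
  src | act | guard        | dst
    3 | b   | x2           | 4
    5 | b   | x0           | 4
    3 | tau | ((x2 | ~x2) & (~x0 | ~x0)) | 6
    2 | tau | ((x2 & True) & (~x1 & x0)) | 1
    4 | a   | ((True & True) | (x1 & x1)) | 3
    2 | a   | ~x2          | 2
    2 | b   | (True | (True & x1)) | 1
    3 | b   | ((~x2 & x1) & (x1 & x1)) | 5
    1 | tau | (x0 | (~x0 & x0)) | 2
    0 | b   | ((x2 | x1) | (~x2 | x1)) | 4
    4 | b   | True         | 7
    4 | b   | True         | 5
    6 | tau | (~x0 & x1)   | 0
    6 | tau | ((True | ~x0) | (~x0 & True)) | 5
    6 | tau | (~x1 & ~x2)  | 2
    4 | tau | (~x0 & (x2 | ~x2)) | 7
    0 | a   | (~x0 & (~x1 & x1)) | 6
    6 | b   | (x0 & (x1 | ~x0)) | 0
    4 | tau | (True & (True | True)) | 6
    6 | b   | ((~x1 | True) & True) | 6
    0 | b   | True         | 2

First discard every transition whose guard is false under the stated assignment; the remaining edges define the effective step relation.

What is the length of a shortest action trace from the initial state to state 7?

Breadth-first toward 7:
  depth 0: {0}
  depth 1: {2,4}
  depth 2: {1,3,5,6,7}
depth(7)=2, e.g. b·b

Answer: 2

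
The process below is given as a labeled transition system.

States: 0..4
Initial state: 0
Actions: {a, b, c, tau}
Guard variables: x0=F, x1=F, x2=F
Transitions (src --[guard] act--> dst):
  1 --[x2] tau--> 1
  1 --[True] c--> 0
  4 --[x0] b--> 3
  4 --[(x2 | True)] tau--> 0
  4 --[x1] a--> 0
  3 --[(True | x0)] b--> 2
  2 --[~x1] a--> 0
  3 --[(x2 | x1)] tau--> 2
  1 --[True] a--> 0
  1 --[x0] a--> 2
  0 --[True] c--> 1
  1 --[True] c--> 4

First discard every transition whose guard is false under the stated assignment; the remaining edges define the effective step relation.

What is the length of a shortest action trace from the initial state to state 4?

Answer: 2

Trace:
Layered search for 4:
  Layer 0: {0}
  Layer 1: {1}
  Layer 2: {4}
4 enters at depth 2; path c·c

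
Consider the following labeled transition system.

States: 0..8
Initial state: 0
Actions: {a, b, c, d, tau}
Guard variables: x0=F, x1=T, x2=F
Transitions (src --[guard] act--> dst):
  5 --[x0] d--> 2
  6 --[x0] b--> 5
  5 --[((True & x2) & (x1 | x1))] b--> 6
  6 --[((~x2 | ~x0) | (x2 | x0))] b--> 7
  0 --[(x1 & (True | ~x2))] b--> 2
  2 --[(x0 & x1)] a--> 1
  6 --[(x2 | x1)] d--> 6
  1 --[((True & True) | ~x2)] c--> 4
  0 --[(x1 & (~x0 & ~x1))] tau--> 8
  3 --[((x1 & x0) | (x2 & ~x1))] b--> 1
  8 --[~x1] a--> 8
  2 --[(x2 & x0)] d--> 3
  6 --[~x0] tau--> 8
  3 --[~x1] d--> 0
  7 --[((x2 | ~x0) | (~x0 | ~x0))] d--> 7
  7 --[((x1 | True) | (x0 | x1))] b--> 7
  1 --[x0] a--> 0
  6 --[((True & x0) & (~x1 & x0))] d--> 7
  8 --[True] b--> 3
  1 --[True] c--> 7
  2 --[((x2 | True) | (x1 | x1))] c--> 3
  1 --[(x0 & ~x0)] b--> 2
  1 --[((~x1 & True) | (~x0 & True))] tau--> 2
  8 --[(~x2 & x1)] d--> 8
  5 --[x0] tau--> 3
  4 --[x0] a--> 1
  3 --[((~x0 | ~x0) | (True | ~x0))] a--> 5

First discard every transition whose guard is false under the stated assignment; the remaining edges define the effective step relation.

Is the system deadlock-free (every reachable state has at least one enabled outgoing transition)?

Answer: DEADLOCK at state 5

Trace:
R = {0,2,3,5}
  0: b→2  [1 out]
  2: c→3  [1 out]
  3: a→5  [1 out]
  5: ∅  [no exit]
trace reaching 5: b·c·a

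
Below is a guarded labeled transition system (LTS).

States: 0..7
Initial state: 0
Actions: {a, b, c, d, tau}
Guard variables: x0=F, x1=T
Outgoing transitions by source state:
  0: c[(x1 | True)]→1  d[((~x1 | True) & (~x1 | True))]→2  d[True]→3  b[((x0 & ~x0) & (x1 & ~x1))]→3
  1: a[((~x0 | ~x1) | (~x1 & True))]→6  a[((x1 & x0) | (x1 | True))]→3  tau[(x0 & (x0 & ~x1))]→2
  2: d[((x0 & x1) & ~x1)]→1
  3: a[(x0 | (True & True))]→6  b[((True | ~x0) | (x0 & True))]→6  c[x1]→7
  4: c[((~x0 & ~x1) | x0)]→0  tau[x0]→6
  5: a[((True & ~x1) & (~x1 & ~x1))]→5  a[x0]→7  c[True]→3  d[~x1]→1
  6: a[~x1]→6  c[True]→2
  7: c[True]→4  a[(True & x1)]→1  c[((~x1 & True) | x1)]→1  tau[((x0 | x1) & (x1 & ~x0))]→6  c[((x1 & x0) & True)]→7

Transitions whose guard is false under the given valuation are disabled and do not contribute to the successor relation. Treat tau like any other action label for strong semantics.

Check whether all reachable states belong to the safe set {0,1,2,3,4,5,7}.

Inv-set: {0,1,2,3,4,5,7}
R = {0,1,2,3,4,6,7}
  0: ok
  1: ok
  2: ok
  3: ok
  4: ok
  6: outside
  7: ok
witness against invariant: c·a → 6

Answer: INVARIANT VIOLATED at state 6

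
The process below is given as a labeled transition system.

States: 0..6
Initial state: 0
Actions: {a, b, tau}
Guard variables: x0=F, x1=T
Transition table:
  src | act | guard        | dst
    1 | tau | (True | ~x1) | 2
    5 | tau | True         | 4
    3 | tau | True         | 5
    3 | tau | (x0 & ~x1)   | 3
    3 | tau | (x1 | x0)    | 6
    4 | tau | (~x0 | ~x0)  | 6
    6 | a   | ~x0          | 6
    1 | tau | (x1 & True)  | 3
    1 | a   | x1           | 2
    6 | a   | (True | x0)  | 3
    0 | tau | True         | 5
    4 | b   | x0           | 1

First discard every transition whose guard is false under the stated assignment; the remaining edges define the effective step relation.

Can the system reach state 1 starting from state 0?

After dropping false guards: 10 live edges.
L0 = {0}
L1 = {5}  cumulative {0,5}
L2 = {4}  cumulative {0,4,5}
L3 = {6}  cumulative {0,4,5,6}
L4 = {3}  cumulative {0,3,4,5,6}
Reach set: {0,3,4,5,6}

Answer: UNREACHABLE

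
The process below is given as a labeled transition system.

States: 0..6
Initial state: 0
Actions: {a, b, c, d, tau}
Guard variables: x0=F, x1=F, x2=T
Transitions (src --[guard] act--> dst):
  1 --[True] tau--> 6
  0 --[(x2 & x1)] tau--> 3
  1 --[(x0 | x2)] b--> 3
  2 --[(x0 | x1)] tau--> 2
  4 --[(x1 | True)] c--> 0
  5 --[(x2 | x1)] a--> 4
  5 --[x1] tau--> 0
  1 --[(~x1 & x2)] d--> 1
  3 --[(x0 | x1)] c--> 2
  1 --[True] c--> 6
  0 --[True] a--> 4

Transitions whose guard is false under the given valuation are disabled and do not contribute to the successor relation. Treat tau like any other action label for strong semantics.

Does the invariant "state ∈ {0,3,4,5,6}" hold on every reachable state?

Safe = {0,3,4,5,6}
Reach set: {0,4}
  0: safe
  4: safe

Answer: INVARIANT HOLDS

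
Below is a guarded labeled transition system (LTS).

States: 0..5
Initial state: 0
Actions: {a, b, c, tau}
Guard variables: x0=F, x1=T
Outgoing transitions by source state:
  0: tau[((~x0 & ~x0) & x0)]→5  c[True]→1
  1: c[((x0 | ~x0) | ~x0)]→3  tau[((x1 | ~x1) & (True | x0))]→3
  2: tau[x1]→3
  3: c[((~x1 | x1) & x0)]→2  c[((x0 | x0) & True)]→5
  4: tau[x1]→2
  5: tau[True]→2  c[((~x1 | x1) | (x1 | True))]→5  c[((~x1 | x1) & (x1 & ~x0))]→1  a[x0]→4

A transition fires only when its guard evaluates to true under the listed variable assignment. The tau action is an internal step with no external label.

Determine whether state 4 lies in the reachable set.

Answer: UNREACHABLE

Trace:
8 transition(s) survive guard evaluation.
Layer 0: {0}
Layer 1: {1}  cumulative {0,1}
Layer 2: {3}  cumulative {0,1,3}
Reach set: {0,1,3}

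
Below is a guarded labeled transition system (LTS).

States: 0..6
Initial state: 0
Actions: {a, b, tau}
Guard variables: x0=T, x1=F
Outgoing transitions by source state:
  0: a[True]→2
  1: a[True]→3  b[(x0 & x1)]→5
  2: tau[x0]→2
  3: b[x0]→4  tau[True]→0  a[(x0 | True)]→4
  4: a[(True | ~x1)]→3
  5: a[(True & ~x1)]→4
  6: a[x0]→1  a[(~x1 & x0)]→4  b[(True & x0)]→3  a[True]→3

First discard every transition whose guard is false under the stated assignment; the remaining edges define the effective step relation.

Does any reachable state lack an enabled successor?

Reachable = {0,2}
  0: a→2  [deg 1]
  2: tau→2  [deg 1]

Answer: DEADLOCK-FREE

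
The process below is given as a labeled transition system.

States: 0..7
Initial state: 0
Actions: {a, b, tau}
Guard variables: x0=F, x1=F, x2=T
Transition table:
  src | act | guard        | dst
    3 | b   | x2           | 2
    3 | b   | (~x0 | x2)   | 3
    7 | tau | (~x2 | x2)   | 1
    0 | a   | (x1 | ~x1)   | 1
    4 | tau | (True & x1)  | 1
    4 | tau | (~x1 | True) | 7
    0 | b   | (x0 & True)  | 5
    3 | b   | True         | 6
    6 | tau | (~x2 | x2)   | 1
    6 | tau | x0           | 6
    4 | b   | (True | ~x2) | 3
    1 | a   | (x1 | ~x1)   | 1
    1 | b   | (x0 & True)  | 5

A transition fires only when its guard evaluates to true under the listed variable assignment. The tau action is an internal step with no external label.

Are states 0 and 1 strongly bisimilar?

Answer: BISIMILAR

Analysis:
Compute ~ classes (split until stable):
  round 0: {{0,1,2,3,4,5,6,7}}
  round 1: {{0,1},{2,5},{3},{4},{6,7}}
5 equivalence class(es) (converged in 2)
[0]={0,1}  [1]={0,1}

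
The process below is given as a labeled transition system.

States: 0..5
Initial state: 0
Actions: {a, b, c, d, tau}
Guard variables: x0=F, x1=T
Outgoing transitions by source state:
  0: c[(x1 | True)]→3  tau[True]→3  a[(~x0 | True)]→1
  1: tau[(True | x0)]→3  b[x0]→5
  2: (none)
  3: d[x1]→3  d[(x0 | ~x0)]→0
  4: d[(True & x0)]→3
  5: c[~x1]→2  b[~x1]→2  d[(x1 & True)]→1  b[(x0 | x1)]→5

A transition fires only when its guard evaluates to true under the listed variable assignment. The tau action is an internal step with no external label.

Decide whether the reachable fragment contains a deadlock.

Answer: DEADLOCK-FREE

Trace:
R = {0,1,3}
  0: a→1  c→3  tau→3  [deg 3]
  1: tau→3  [deg 1]
  3: d→0  d→3  [deg 2]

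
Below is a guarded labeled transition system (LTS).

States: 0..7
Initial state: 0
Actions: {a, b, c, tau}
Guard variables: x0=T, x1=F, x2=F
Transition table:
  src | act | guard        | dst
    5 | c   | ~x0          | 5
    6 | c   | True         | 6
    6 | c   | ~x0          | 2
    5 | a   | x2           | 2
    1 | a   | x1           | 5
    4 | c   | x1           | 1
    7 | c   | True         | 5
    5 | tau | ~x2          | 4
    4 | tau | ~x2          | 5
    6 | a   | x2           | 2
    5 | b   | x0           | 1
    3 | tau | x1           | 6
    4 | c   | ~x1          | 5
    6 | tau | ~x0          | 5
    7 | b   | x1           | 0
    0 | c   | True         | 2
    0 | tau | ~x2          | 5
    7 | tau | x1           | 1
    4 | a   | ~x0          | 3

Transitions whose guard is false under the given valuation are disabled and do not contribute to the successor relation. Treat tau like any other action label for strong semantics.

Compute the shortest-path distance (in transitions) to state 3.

Answer: UNREACHABLE

Analysis:
Breadth-first toward 3:
  Layer 0: {0}
  Layer 1: {2,5}
  Layer 2: {1,4}
3 never appears.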